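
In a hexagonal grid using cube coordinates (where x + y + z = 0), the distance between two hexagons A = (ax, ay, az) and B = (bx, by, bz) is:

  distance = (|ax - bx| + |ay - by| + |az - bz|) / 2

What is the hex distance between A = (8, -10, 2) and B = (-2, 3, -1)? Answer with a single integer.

|ax - bx| = |8 - (-2)| = 10
|ay - by| = |-10 - 3| = 13
|az - bz| = |2 - (-1)| = 3
distance = (10 + 13 + 3) / 2 = 26 / 2 = 13

Answer: 13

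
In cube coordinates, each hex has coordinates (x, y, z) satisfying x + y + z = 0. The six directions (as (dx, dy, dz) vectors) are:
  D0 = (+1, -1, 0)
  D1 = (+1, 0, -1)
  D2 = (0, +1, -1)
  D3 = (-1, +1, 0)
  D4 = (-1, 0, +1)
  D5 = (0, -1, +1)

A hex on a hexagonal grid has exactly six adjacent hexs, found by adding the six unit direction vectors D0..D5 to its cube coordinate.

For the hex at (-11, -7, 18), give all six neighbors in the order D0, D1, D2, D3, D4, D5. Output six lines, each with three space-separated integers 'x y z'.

Center: (-11, -7, 18). Add each direction:
  D0: (-11, -7, 18) + (1, -1, 0) = (-10, -8, 18)
  D1: (-11, -7, 18) + (1, 0, -1) = (-10, -7, 17)
  D2: (-11, -7, 18) + (0, 1, -1) = (-11, -6, 17)
  D3: (-11, -7, 18) + (-1, 1, 0) = (-12, -6, 18)
  D4: (-11, -7, 18) + (-1, 0, 1) = (-12, -7, 19)
  D5: (-11, -7, 18) + (0, -1, 1) = (-11, -8, 19)

Answer: -10 -8 18
-10 -7 17
-11 -6 17
-12 -6 18
-12 -7 19
-11 -8 19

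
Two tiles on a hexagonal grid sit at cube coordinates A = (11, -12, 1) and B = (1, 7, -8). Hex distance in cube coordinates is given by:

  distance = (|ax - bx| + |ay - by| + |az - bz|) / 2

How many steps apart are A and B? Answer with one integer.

Answer: 19

Derivation:
|ax - bx| = |11 - 1| = 10
|ay - by| = |-12 - 7| = 19
|az - bz| = |1 - (-8)| = 9
distance = (10 + 19 + 9) / 2 = 38 / 2 = 19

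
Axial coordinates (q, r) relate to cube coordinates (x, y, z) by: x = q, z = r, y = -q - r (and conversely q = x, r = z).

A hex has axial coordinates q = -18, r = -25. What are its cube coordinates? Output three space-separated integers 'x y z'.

Answer: -18 43 -25

Derivation:
x = q = -18
z = r = -25
y = -x - z = -(-18) - (-25) = 43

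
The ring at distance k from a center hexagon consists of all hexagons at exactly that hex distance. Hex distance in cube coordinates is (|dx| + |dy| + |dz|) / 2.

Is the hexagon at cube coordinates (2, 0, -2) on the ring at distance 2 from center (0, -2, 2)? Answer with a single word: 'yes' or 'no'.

|px - cx| = |2 - 0| = 2
|py - cy| = |0 - (-2)| = 2
|pz - cz| = |-2 - 2| = 4
distance = (2+2+4)/2 = 8/2 = 4
radius = 2; distance != radius -> no

Answer: no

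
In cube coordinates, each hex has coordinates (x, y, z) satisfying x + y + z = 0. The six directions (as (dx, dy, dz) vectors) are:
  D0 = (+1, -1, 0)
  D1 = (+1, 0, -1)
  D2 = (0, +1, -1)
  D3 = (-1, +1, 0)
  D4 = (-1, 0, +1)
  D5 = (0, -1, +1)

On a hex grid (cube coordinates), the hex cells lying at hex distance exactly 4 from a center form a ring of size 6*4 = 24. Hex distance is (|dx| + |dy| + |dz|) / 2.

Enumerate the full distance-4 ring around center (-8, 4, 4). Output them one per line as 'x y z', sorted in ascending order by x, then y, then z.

Answer: -12 4 8
-12 5 7
-12 6 6
-12 7 5
-12 8 4
-11 3 8
-11 8 3
-10 2 8
-10 8 2
-9 1 8
-9 8 1
-8 0 8
-8 8 0
-7 0 7
-7 7 0
-6 0 6
-6 6 0
-5 0 5
-5 5 0
-4 0 4
-4 1 3
-4 2 2
-4 3 1
-4 4 0

Derivation:
Walk ring at distance 4 from (-8, 4, 4):
Start at center + D4*4 = (-12, 4, 8)
  hex 0: (-12, 4, 8)
  hex 1: (-11, 3, 8)
  hex 2: (-10, 2, 8)
  hex 3: (-9, 1, 8)
  hex 4: (-8, 0, 8)
  hex 5: (-7, 0, 7)
  hex 6: (-6, 0, 6)
  hex 7: (-5, 0, 5)
  hex 8: (-4, 0, 4)
  hex 9: (-4, 1, 3)
  hex 10: (-4, 2, 2)
  hex 11: (-4, 3, 1)
  hex 12: (-4, 4, 0)
  hex 13: (-5, 5, 0)
  hex 14: (-6, 6, 0)
  hex 15: (-7, 7, 0)
  hex 16: (-8, 8, 0)
  hex 17: (-9, 8, 1)
  hex 18: (-10, 8, 2)
  hex 19: (-11, 8, 3)
  hex 20: (-12, 8, 4)
  hex 21: (-12, 7, 5)
  hex 22: (-12, 6, 6)
  hex 23: (-12, 5, 7)
Sorted: 24 hexes.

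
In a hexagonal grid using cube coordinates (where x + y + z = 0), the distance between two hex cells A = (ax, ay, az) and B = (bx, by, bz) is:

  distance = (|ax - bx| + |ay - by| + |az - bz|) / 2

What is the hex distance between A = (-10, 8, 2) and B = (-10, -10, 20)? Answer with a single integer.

Answer: 18

Derivation:
|ax - bx| = |-10 - (-10)| = 0
|ay - by| = |8 - (-10)| = 18
|az - bz| = |2 - 20| = 18
distance = (0 + 18 + 18) / 2 = 36 / 2 = 18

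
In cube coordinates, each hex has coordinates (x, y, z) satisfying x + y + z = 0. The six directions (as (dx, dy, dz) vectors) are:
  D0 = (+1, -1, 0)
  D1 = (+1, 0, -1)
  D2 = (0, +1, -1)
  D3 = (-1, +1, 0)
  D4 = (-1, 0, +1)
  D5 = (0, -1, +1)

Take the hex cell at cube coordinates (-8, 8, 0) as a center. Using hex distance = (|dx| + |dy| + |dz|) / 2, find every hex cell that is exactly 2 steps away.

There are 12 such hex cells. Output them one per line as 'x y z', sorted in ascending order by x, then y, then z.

Walk ring at distance 2 from (-8, 8, 0):
Start at center + D4*2 = (-10, 8, 2)
  hex 0: (-10, 8, 2)
  hex 1: (-9, 7, 2)
  hex 2: (-8, 6, 2)
  hex 3: (-7, 6, 1)
  hex 4: (-6, 6, 0)
  hex 5: (-6, 7, -1)
  hex 6: (-6, 8, -2)
  hex 7: (-7, 9, -2)
  hex 8: (-8, 10, -2)
  hex 9: (-9, 10, -1)
  hex 10: (-10, 10, 0)
  hex 11: (-10, 9, 1)
Sorted: 12 hexes.

Answer: -10 8 2
-10 9 1
-10 10 0
-9 7 2
-9 10 -1
-8 6 2
-8 10 -2
-7 6 1
-7 9 -2
-6 6 0
-6 7 -1
-6 8 -2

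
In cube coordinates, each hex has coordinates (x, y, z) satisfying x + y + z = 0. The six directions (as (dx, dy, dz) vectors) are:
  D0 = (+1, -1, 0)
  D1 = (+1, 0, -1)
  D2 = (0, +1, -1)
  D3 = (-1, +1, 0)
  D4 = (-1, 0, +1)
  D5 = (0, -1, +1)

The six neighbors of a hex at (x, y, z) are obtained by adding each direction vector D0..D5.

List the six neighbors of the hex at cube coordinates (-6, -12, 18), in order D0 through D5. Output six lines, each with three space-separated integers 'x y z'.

Answer: -5 -13 18
-5 -12 17
-6 -11 17
-7 -11 18
-7 -12 19
-6 -13 19

Derivation:
Center: (-6, -12, 18). Add each direction:
  D0: (-6, -12, 18) + (1, -1, 0) = (-5, -13, 18)
  D1: (-6, -12, 18) + (1, 0, -1) = (-5, -12, 17)
  D2: (-6, -12, 18) + (0, 1, -1) = (-6, -11, 17)
  D3: (-6, -12, 18) + (-1, 1, 0) = (-7, -11, 18)
  D4: (-6, -12, 18) + (-1, 0, 1) = (-7, -12, 19)
  D5: (-6, -12, 18) + (0, -1, 1) = (-6, -13, 19)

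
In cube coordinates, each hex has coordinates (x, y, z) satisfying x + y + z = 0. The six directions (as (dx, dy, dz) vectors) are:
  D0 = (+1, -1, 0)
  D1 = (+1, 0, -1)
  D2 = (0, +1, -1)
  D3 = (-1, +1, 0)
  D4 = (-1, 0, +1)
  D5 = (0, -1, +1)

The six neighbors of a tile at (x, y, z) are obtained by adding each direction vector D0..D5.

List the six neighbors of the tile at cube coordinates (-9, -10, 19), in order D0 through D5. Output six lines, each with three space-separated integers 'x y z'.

Center: (-9, -10, 19). Add each direction:
  D0: (-9, -10, 19) + (1, -1, 0) = (-8, -11, 19)
  D1: (-9, -10, 19) + (1, 0, -1) = (-8, -10, 18)
  D2: (-9, -10, 19) + (0, 1, -1) = (-9, -9, 18)
  D3: (-9, -10, 19) + (-1, 1, 0) = (-10, -9, 19)
  D4: (-9, -10, 19) + (-1, 0, 1) = (-10, -10, 20)
  D5: (-9, -10, 19) + (0, -1, 1) = (-9, -11, 20)

Answer: -8 -11 19
-8 -10 18
-9 -9 18
-10 -9 19
-10 -10 20
-9 -11 20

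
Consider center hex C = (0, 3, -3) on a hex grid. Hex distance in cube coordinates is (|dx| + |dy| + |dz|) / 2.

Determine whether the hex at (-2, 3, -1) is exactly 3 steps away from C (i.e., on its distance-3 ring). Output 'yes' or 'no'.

|px - cx| = |-2 - 0| = 2
|py - cy| = |3 - 3| = 0
|pz - cz| = |-1 - (-3)| = 2
distance = (2+0+2)/2 = 4/2 = 2
radius = 3; distance != radius -> no

Answer: no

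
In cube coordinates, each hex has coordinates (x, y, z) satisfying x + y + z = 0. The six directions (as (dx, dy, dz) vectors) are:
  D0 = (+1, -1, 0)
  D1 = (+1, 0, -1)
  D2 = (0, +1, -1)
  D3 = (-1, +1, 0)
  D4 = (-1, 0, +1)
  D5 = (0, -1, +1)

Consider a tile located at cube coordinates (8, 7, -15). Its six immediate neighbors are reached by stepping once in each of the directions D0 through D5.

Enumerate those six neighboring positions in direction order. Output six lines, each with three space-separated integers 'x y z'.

Answer: 9 6 -15
9 7 -16
8 8 -16
7 8 -15
7 7 -14
8 6 -14

Derivation:
Center: (8, 7, -15). Add each direction:
  D0: (8, 7, -15) + (1, -1, 0) = (9, 6, -15)
  D1: (8, 7, -15) + (1, 0, -1) = (9, 7, -16)
  D2: (8, 7, -15) + (0, 1, -1) = (8, 8, -16)
  D3: (8, 7, -15) + (-1, 1, 0) = (7, 8, -15)
  D4: (8, 7, -15) + (-1, 0, 1) = (7, 7, -14)
  D5: (8, 7, -15) + (0, -1, 1) = (8, 6, -14)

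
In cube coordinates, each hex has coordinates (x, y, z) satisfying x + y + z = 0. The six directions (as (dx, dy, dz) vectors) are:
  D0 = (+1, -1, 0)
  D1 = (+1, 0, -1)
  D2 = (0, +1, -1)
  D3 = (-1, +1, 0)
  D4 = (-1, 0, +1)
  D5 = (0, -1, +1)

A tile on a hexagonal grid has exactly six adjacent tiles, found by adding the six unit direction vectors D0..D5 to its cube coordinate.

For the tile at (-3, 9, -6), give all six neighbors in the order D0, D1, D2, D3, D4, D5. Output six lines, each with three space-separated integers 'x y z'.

Answer: -2 8 -6
-2 9 -7
-3 10 -7
-4 10 -6
-4 9 -5
-3 8 -5

Derivation:
Center: (-3, 9, -6). Add each direction:
  D0: (-3, 9, -6) + (1, -1, 0) = (-2, 8, -6)
  D1: (-3, 9, -6) + (1, 0, -1) = (-2, 9, -7)
  D2: (-3, 9, -6) + (0, 1, -1) = (-3, 10, -7)
  D3: (-3, 9, -6) + (-1, 1, 0) = (-4, 10, -6)
  D4: (-3, 9, -6) + (-1, 0, 1) = (-4, 9, -5)
  D5: (-3, 9, -6) + (0, -1, 1) = (-3, 8, -5)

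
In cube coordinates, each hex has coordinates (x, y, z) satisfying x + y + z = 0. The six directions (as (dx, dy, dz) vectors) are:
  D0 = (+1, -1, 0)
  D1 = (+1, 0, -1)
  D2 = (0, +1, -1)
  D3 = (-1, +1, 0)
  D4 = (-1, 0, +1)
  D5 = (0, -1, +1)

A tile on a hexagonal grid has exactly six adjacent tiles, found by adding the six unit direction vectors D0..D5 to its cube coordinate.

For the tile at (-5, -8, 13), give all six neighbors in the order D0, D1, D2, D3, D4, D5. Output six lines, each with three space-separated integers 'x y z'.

Center: (-5, -8, 13). Add each direction:
  D0: (-5, -8, 13) + (1, -1, 0) = (-4, -9, 13)
  D1: (-5, -8, 13) + (1, 0, -1) = (-4, -8, 12)
  D2: (-5, -8, 13) + (0, 1, -1) = (-5, -7, 12)
  D3: (-5, -8, 13) + (-1, 1, 0) = (-6, -7, 13)
  D4: (-5, -8, 13) + (-1, 0, 1) = (-6, -8, 14)
  D5: (-5, -8, 13) + (0, -1, 1) = (-5, -9, 14)

Answer: -4 -9 13
-4 -8 12
-5 -7 12
-6 -7 13
-6 -8 14
-5 -9 14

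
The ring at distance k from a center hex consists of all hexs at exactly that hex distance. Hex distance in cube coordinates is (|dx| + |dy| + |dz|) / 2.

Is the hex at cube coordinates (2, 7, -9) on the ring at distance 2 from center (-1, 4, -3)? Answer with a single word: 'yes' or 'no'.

|px - cx| = |2 - (-1)| = 3
|py - cy| = |7 - 4| = 3
|pz - cz| = |-9 - (-3)| = 6
distance = (3+3+6)/2 = 12/2 = 6
radius = 2; distance != radius -> no

Answer: no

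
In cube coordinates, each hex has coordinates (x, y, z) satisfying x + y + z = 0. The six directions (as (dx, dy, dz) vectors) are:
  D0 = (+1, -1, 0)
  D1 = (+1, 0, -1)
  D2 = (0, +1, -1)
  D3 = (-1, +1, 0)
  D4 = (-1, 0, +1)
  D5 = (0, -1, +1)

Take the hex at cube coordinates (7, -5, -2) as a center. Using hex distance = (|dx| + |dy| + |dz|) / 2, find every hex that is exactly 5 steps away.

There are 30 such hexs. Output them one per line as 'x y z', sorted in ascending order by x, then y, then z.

Walk ring at distance 5 from (7, -5, -2):
Start at center + D4*5 = (2, -5, 3)
  hex 0: (2, -5, 3)
  hex 1: (3, -6, 3)
  hex 2: (4, -7, 3)
  hex 3: (5, -8, 3)
  hex 4: (6, -9, 3)
  hex 5: (7, -10, 3)
  hex 6: (8, -10, 2)
  hex 7: (9, -10, 1)
  hex 8: (10, -10, 0)
  hex 9: (11, -10, -1)
  hex 10: (12, -10, -2)
  hex 11: (12, -9, -3)
  hex 12: (12, -8, -4)
  hex 13: (12, -7, -5)
  hex 14: (12, -6, -6)
  hex 15: (12, -5, -7)
  hex 16: (11, -4, -7)
  hex 17: (10, -3, -7)
  hex 18: (9, -2, -7)
  hex 19: (8, -1, -7)
  hex 20: (7, 0, -7)
  hex 21: (6, 0, -6)
  hex 22: (5, 0, -5)
  hex 23: (4, 0, -4)
  hex 24: (3, 0, -3)
  hex 25: (2, 0, -2)
  hex 26: (2, -1, -1)
  hex 27: (2, -2, 0)
  hex 28: (2, -3, 1)
  hex 29: (2, -4, 2)
Sorted: 30 hexes.

Answer: 2 -5 3
2 -4 2
2 -3 1
2 -2 0
2 -1 -1
2 0 -2
3 -6 3
3 0 -3
4 -7 3
4 0 -4
5 -8 3
5 0 -5
6 -9 3
6 0 -6
7 -10 3
7 0 -7
8 -10 2
8 -1 -7
9 -10 1
9 -2 -7
10 -10 0
10 -3 -7
11 -10 -1
11 -4 -7
12 -10 -2
12 -9 -3
12 -8 -4
12 -7 -5
12 -6 -6
12 -5 -7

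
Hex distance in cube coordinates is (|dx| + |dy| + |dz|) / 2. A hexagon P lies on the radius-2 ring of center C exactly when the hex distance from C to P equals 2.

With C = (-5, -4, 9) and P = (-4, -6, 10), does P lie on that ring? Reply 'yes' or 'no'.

Answer: yes

Derivation:
|px - cx| = |-4 - (-5)| = 1
|py - cy| = |-6 - (-4)| = 2
|pz - cz| = |10 - 9| = 1
distance = (1+2+1)/2 = 4/2 = 2
radius = 2; distance == radius -> yes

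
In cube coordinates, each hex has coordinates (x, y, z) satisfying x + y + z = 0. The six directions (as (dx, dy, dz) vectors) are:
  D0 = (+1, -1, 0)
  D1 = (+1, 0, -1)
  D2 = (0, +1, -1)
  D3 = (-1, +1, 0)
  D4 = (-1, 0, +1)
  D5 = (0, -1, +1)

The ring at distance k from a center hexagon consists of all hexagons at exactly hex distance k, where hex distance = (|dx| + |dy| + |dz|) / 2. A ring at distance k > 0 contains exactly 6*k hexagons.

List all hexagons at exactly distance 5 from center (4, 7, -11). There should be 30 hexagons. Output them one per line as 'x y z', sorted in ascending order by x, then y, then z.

Walk ring at distance 5 from (4, 7, -11):
Start at center + D4*5 = (-1, 7, -6)
  hex 0: (-1, 7, -6)
  hex 1: (0, 6, -6)
  hex 2: (1, 5, -6)
  hex 3: (2, 4, -6)
  hex 4: (3, 3, -6)
  hex 5: (4, 2, -6)
  hex 6: (5, 2, -7)
  hex 7: (6, 2, -8)
  hex 8: (7, 2, -9)
  hex 9: (8, 2, -10)
  hex 10: (9, 2, -11)
  hex 11: (9, 3, -12)
  hex 12: (9, 4, -13)
  hex 13: (9, 5, -14)
  hex 14: (9, 6, -15)
  hex 15: (9, 7, -16)
  hex 16: (8, 8, -16)
  hex 17: (7, 9, -16)
  hex 18: (6, 10, -16)
  hex 19: (5, 11, -16)
  hex 20: (4, 12, -16)
  hex 21: (3, 12, -15)
  hex 22: (2, 12, -14)
  hex 23: (1, 12, -13)
  hex 24: (0, 12, -12)
  hex 25: (-1, 12, -11)
  hex 26: (-1, 11, -10)
  hex 27: (-1, 10, -9)
  hex 28: (-1, 9, -8)
  hex 29: (-1, 8, -7)
Sorted: 30 hexes.

Answer: -1 7 -6
-1 8 -7
-1 9 -8
-1 10 -9
-1 11 -10
-1 12 -11
0 6 -6
0 12 -12
1 5 -6
1 12 -13
2 4 -6
2 12 -14
3 3 -6
3 12 -15
4 2 -6
4 12 -16
5 2 -7
5 11 -16
6 2 -8
6 10 -16
7 2 -9
7 9 -16
8 2 -10
8 8 -16
9 2 -11
9 3 -12
9 4 -13
9 5 -14
9 6 -15
9 7 -16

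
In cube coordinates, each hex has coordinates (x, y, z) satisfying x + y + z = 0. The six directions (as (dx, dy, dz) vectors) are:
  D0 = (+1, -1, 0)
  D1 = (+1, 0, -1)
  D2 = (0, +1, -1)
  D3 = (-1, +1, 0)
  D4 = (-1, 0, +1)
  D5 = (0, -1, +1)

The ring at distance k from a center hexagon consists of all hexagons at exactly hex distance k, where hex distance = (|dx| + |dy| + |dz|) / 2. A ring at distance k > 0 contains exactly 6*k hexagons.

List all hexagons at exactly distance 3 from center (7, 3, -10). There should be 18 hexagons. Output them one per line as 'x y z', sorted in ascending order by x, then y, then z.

Walk ring at distance 3 from (7, 3, -10):
Start at center + D4*3 = (4, 3, -7)
  hex 0: (4, 3, -7)
  hex 1: (5, 2, -7)
  hex 2: (6, 1, -7)
  hex 3: (7, 0, -7)
  hex 4: (8, 0, -8)
  hex 5: (9, 0, -9)
  hex 6: (10, 0, -10)
  hex 7: (10, 1, -11)
  hex 8: (10, 2, -12)
  hex 9: (10, 3, -13)
  hex 10: (9, 4, -13)
  hex 11: (8, 5, -13)
  hex 12: (7, 6, -13)
  hex 13: (6, 6, -12)
  hex 14: (5, 6, -11)
  hex 15: (4, 6, -10)
  hex 16: (4, 5, -9)
  hex 17: (4, 4, -8)
Sorted: 18 hexes.

Answer: 4 3 -7
4 4 -8
4 5 -9
4 6 -10
5 2 -7
5 6 -11
6 1 -7
6 6 -12
7 0 -7
7 6 -13
8 0 -8
8 5 -13
9 0 -9
9 4 -13
10 0 -10
10 1 -11
10 2 -12
10 3 -13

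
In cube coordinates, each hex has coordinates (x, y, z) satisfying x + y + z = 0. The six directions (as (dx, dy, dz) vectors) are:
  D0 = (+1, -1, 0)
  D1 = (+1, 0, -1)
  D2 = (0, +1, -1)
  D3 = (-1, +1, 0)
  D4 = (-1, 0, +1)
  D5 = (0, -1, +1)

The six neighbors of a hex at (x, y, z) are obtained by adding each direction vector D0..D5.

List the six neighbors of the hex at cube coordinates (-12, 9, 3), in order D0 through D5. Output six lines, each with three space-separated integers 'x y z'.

Center: (-12, 9, 3). Add each direction:
  D0: (-12, 9, 3) + (1, -1, 0) = (-11, 8, 3)
  D1: (-12, 9, 3) + (1, 0, -1) = (-11, 9, 2)
  D2: (-12, 9, 3) + (0, 1, -1) = (-12, 10, 2)
  D3: (-12, 9, 3) + (-1, 1, 0) = (-13, 10, 3)
  D4: (-12, 9, 3) + (-1, 0, 1) = (-13, 9, 4)
  D5: (-12, 9, 3) + (0, -1, 1) = (-12, 8, 4)

Answer: -11 8 3
-11 9 2
-12 10 2
-13 10 3
-13 9 4
-12 8 4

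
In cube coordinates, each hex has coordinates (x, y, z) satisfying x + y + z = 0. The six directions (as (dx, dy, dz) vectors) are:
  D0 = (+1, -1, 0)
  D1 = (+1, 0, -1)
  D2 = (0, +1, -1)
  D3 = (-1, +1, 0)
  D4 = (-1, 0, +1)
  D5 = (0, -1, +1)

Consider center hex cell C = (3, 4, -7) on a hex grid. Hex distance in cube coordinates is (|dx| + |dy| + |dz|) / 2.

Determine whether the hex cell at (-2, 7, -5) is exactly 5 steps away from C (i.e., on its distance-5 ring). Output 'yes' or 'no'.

Answer: yes

Derivation:
|px - cx| = |-2 - 3| = 5
|py - cy| = |7 - 4| = 3
|pz - cz| = |-5 - (-7)| = 2
distance = (5+3+2)/2 = 10/2 = 5
radius = 5; distance == radius -> yes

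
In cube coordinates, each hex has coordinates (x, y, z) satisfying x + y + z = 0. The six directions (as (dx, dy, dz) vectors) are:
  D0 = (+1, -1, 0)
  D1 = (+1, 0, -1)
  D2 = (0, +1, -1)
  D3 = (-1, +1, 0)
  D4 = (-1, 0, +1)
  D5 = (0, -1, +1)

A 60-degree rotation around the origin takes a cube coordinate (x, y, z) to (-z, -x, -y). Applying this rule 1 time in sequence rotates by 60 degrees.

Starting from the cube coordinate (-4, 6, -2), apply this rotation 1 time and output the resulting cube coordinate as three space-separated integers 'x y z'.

Answer: 2 4 -6

Derivation:
Start: (-4, 6, -2)
Step 1: (-4, 6, -2) -> (-(-2), -(-4), -(6)) = (2, 4, -6)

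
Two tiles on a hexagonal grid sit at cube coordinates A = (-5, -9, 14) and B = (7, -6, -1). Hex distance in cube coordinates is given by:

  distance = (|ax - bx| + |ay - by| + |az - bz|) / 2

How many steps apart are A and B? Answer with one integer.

Answer: 15

Derivation:
|ax - bx| = |-5 - 7| = 12
|ay - by| = |-9 - (-6)| = 3
|az - bz| = |14 - (-1)| = 15
distance = (12 + 3 + 15) / 2 = 30 / 2 = 15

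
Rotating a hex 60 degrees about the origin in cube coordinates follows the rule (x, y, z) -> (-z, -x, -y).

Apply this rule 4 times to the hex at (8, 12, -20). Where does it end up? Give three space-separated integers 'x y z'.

Answer: -20 8 12

Derivation:
Start: (8, 12, -20)
Step 1: (8, 12, -20) -> (-(-20), -(8), -(12)) = (20, -8, -12)
Step 2: (20, -8, -12) -> (-(-12), -(20), -(-8)) = (12, -20, 8)
Step 3: (12, -20, 8) -> (-(8), -(12), -(-20)) = (-8, -12, 20)
Step 4: (-8, -12, 20) -> (-(20), -(-8), -(-12)) = (-20, 8, 12)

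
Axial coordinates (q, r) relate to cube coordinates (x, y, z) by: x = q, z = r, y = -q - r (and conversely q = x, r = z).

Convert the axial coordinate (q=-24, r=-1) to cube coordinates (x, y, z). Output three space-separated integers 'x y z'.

Answer: -24 25 -1

Derivation:
x = q = -24
z = r = -1
y = -x - z = -(-24) - (-1) = 25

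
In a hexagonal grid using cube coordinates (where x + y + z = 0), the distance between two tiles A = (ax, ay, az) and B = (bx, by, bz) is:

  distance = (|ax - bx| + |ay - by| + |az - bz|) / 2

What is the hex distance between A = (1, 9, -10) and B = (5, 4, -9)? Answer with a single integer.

|ax - bx| = |1 - 5| = 4
|ay - by| = |9 - 4| = 5
|az - bz| = |-10 - (-9)| = 1
distance = (4 + 5 + 1) / 2 = 10 / 2 = 5

Answer: 5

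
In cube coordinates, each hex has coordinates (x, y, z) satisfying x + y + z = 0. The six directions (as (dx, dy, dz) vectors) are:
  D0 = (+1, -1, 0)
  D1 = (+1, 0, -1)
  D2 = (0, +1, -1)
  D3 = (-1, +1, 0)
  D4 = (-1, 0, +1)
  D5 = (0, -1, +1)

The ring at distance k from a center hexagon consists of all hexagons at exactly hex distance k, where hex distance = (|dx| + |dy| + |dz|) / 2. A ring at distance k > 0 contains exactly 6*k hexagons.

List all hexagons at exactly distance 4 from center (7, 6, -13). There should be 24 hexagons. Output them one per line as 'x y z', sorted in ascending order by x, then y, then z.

Answer: 3 6 -9
3 7 -10
3 8 -11
3 9 -12
3 10 -13
4 5 -9
4 10 -14
5 4 -9
5 10 -15
6 3 -9
6 10 -16
7 2 -9
7 10 -17
8 2 -10
8 9 -17
9 2 -11
9 8 -17
10 2 -12
10 7 -17
11 2 -13
11 3 -14
11 4 -15
11 5 -16
11 6 -17

Derivation:
Walk ring at distance 4 from (7, 6, -13):
Start at center + D4*4 = (3, 6, -9)
  hex 0: (3, 6, -9)
  hex 1: (4, 5, -9)
  hex 2: (5, 4, -9)
  hex 3: (6, 3, -9)
  hex 4: (7, 2, -9)
  hex 5: (8, 2, -10)
  hex 6: (9, 2, -11)
  hex 7: (10, 2, -12)
  hex 8: (11, 2, -13)
  hex 9: (11, 3, -14)
  hex 10: (11, 4, -15)
  hex 11: (11, 5, -16)
  hex 12: (11, 6, -17)
  hex 13: (10, 7, -17)
  hex 14: (9, 8, -17)
  hex 15: (8, 9, -17)
  hex 16: (7, 10, -17)
  hex 17: (6, 10, -16)
  hex 18: (5, 10, -15)
  hex 19: (4, 10, -14)
  hex 20: (3, 10, -13)
  hex 21: (3, 9, -12)
  hex 22: (3, 8, -11)
  hex 23: (3, 7, -10)
Sorted: 24 hexes.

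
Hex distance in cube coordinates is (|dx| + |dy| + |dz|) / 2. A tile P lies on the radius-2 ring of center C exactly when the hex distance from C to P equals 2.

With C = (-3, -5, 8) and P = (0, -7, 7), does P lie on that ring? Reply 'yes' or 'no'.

|px - cx| = |0 - (-3)| = 3
|py - cy| = |-7 - (-5)| = 2
|pz - cz| = |7 - 8| = 1
distance = (3+2+1)/2 = 6/2 = 3
radius = 2; distance != radius -> no

Answer: no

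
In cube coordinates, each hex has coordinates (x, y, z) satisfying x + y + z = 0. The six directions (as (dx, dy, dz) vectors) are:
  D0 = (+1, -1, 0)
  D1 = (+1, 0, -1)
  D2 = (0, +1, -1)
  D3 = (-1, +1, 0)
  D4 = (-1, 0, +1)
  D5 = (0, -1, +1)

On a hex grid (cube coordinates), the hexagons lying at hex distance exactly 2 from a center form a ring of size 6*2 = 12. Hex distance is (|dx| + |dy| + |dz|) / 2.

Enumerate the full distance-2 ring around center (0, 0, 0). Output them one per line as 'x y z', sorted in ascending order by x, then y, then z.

Answer: -2 0 2
-2 1 1
-2 2 0
-1 -1 2
-1 2 -1
0 -2 2
0 2 -2
1 -2 1
1 1 -2
2 -2 0
2 -1 -1
2 0 -2

Derivation:
Walk ring at distance 2 from (0, 0, 0):
Start at center + D4*2 = (-2, 0, 2)
  hex 0: (-2, 0, 2)
  hex 1: (-1, -1, 2)
  hex 2: (0, -2, 2)
  hex 3: (1, -2, 1)
  hex 4: (2, -2, 0)
  hex 5: (2, -1, -1)
  hex 6: (2, 0, -2)
  hex 7: (1, 1, -2)
  hex 8: (0, 2, -2)
  hex 9: (-1, 2, -1)
  hex 10: (-2, 2, 0)
  hex 11: (-2, 1, 1)
Sorted: 12 hexes.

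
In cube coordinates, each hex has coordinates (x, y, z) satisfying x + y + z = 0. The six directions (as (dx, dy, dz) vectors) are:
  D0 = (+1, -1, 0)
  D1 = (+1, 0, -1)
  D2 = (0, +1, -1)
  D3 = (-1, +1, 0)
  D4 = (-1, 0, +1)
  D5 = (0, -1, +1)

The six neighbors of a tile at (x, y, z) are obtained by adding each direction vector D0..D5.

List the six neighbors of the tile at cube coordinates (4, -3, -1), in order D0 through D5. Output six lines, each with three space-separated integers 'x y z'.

Answer: 5 -4 -1
5 -3 -2
4 -2 -2
3 -2 -1
3 -3 0
4 -4 0

Derivation:
Center: (4, -3, -1). Add each direction:
  D0: (4, -3, -1) + (1, -1, 0) = (5, -4, -1)
  D1: (4, -3, -1) + (1, 0, -1) = (5, -3, -2)
  D2: (4, -3, -1) + (0, 1, -1) = (4, -2, -2)
  D3: (4, -3, -1) + (-1, 1, 0) = (3, -2, -1)
  D4: (4, -3, -1) + (-1, 0, 1) = (3, -3, 0)
  D5: (4, -3, -1) + (0, -1, 1) = (4, -4, 0)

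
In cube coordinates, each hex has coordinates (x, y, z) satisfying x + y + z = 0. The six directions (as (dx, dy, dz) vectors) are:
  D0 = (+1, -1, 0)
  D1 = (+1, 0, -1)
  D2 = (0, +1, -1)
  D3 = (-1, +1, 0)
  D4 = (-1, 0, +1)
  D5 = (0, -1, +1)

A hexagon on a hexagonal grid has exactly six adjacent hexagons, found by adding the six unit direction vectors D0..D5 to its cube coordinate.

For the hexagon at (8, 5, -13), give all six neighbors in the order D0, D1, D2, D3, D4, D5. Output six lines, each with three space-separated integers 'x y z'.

Answer: 9 4 -13
9 5 -14
8 6 -14
7 6 -13
7 5 -12
8 4 -12

Derivation:
Center: (8, 5, -13). Add each direction:
  D0: (8, 5, -13) + (1, -1, 0) = (9, 4, -13)
  D1: (8, 5, -13) + (1, 0, -1) = (9, 5, -14)
  D2: (8, 5, -13) + (0, 1, -1) = (8, 6, -14)
  D3: (8, 5, -13) + (-1, 1, 0) = (7, 6, -13)
  D4: (8, 5, -13) + (-1, 0, 1) = (7, 5, -12)
  D5: (8, 5, -13) + (0, -1, 1) = (8, 4, -12)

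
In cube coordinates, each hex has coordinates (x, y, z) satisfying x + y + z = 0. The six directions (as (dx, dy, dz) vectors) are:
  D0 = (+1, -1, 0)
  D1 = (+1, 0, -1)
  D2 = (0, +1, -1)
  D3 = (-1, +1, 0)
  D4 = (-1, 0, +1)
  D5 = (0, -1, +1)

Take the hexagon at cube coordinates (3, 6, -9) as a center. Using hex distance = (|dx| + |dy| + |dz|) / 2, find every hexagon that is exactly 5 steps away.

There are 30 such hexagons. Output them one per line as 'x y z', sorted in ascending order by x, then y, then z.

Answer: -2 6 -4
-2 7 -5
-2 8 -6
-2 9 -7
-2 10 -8
-2 11 -9
-1 5 -4
-1 11 -10
0 4 -4
0 11 -11
1 3 -4
1 11 -12
2 2 -4
2 11 -13
3 1 -4
3 11 -14
4 1 -5
4 10 -14
5 1 -6
5 9 -14
6 1 -7
6 8 -14
7 1 -8
7 7 -14
8 1 -9
8 2 -10
8 3 -11
8 4 -12
8 5 -13
8 6 -14

Derivation:
Walk ring at distance 5 from (3, 6, -9):
Start at center + D4*5 = (-2, 6, -4)
  hex 0: (-2, 6, -4)
  hex 1: (-1, 5, -4)
  hex 2: (0, 4, -4)
  hex 3: (1, 3, -4)
  hex 4: (2, 2, -4)
  hex 5: (3, 1, -4)
  hex 6: (4, 1, -5)
  hex 7: (5, 1, -6)
  hex 8: (6, 1, -7)
  hex 9: (7, 1, -8)
  hex 10: (8, 1, -9)
  hex 11: (8, 2, -10)
  hex 12: (8, 3, -11)
  hex 13: (8, 4, -12)
  hex 14: (8, 5, -13)
  hex 15: (8, 6, -14)
  hex 16: (7, 7, -14)
  hex 17: (6, 8, -14)
  hex 18: (5, 9, -14)
  hex 19: (4, 10, -14)
  hex 20: (3, 11, -14)
  hex 21: (2, 11, -13)
  hex 22: (1, 11, -12)
  hex 23: (0, 11, -11)
  hex 24: (-1, 11, -10)
  hex 25: (-2, 11, -9)
  hex 26: (-2, 10, -8)
  hex 27: (-2, 9, -7)
  hex 28: (-2, 8, -6)
  hex 29: (-2, 7, -5)
Sorted: 30 hexes.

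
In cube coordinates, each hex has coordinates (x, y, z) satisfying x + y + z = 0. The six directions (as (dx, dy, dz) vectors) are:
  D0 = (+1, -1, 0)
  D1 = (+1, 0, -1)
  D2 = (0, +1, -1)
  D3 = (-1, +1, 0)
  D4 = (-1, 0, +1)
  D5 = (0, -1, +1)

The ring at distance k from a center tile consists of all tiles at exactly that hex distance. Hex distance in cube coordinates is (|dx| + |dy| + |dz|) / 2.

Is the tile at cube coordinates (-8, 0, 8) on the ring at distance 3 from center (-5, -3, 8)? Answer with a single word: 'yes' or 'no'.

Answer: yes

Derivation:
|px - cx| = |-8 - (-5)| = 3
|py - cy| = |0 - (-3)| = 3
|pz - cz| = |8 - 8| = 0
distance = (3+3+0)/2 = 6/2 = 3
radius = 3; distance == radius -> yes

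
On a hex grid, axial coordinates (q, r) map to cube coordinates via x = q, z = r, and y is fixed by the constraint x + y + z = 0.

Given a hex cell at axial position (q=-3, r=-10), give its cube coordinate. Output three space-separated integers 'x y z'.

x = q = -3
z = r = -10
y = -x - z = -(-3) - (-10) = 13

Answer: -3 13 -10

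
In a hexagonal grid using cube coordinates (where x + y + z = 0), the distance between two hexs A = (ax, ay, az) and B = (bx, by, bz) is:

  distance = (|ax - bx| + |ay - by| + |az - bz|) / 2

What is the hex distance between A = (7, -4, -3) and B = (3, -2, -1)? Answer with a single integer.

|ax - bx| = |7 - 3| = 4
|ay - by| = |-4 - (-2)| = 2
|az - bz| = |-3 - (-1)| = 2
distance = (4 + 2 + 2) / 2 = 8 / 2 = 4

Answer: 4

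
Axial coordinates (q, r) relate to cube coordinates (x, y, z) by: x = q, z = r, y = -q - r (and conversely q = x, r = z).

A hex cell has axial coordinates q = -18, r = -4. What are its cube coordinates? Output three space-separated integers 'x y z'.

Answer: -18 22 -4

Derivation:
x = q = -18
z = r = -4
y = -x - z = -(-18) - (-4) = 22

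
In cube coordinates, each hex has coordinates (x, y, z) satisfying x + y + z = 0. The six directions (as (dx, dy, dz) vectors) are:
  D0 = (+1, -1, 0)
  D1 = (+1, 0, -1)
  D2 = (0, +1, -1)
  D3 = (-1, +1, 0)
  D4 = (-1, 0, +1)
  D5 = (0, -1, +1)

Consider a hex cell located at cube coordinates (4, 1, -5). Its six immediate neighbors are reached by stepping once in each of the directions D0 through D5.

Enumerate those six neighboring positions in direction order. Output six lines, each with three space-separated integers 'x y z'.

Answer: 5 0 -5
5 1 -6
4 2 -6
3 2 -5
3 1 -4
4 0 -4

Derivation:
Center: (4, 1, -5). Add each direction:
  D0: (4, 1, -5) + (1, -1, 0) = (5, 0, -5)
  D1: (4, 1, -5) + (1, 0, -1) = (5, 1, -6)
  D2: (4, 1, -5) + (0, 1, -1) = (4, 2, -6)
  D3: (4, 1, -5) + (-1, 1, 0) = (3, 2, -5)
  D4: (4, 1, -5) + (-1, 0, 1) = (3, 1, -4)
  D5: (4, 1, -5) + (0, -1, 1) = (4, 0, -4)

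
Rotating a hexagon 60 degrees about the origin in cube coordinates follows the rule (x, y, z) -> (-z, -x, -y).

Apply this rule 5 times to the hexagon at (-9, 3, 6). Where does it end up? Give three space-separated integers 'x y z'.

Answer: -3 -6 9

Derivation:
Start: (-9, 3, 6)
Step 1: (-9, 3, 6) -> (-(6), -(-9), -(3)) = (-6, 9, -3)
Step 2: (-6, 9, -3) -> (-(-3), -(-6), -(9)) = (3, 6, -9)
Step 3: (3, 6, -9) -> (-(-9), -(3), -(6)) = (9, -3, -6)
Step 4: (9, -3, -6) -> (-(-6), -(9), -(-3)) = (6, -9, 3)
Step 5: (6, -9, 3) -> (-(3), -(6), -(-9)) = (-3, -6, 9)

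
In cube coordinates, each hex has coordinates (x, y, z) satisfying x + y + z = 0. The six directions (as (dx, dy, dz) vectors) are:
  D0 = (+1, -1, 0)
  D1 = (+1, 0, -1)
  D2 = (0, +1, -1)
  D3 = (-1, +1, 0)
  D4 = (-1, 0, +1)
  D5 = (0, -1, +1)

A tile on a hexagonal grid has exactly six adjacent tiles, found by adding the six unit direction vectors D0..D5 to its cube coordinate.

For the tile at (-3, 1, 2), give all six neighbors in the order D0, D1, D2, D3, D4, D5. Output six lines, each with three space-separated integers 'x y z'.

Center: (-3, 1, 2). Add each direction:
  D0: (-3, 1, 2) + (1, -1, 0) = (-2, 0, 2)
  D1: (-3, 1, 2) + (1, 0, -1) = (-2, 1, 1)
  D2: (-3, 1, 2) + (0, 1, -1) = (-3, 2, 1)
  D3: (-3, 1, 2) + (-1, 1, 0) = (-4, 2, 2)
  D4: (-3, 1, 2) + (-1, 0, 1) = (-4, 1, 3)
  D5: (-3, 1, 2) + (0, -1, 1) = (-3, 0, 3)

Answer: -2 0 2
-2 1 1
-3 2 1
-4 2 2
-4 1 3
-3 0 3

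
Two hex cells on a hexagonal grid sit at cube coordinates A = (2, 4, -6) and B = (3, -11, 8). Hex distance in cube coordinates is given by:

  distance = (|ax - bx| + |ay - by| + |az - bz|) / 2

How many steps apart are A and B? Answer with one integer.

Answer: 15

Derivation:
|ax - bx| = |2 - 3| = 1
|ay - by| = |4 - (-11)| = 15
|az - bz| = |-6 - 8| = 14
distance = (1 + 15 + 14) / 2 = 30 / 2 = 15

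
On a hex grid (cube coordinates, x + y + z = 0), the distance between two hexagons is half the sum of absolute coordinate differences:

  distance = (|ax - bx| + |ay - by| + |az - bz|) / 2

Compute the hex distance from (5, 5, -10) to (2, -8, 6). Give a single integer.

|ax - bx| = |5 - 2| = 3
|ay - by| = |5 - (-8)| = 13
|az - bz| = |-10 - 6| = 16
distance = (3 + 13 + 16) / 2 = 32 / 2 = 16

Answer: 16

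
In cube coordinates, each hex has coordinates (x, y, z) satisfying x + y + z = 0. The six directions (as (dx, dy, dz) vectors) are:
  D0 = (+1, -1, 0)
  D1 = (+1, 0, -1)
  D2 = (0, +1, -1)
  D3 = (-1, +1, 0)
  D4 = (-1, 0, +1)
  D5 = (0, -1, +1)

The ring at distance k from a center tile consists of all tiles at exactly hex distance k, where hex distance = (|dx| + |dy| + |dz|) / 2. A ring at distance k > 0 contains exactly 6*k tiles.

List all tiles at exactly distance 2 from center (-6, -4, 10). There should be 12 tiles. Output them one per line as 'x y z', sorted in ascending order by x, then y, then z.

Walk ring at distance 2 from (-6, -4, 10):
Start at center + D4*2 = (-8, -4, 12)
  hex 0: (-8, -4, 12)
  hex 1: (-7, -5, 12)
  hex 2: (-6, -6, 12)
  hex 3: (-5, -6, 11)
  hex 4: (-4, -6, 10)
  hex 5: (-4, -5, 9)
  hex 6: (-4, -4, 8)
  hex 7: (-5, -3, 8)
  hex 8: (-6, -2, 8)
  hex 9: (-7, -2, 9)
  hex 10: (-8, -2, 10)
  hex 11: (-8, -3, 11)
Sorted: 12 hexes.

Answer: -8 -4 12
-8 -3 11
-8 -2 10
-7 -5 12
-7 -2 9
-6 -6 12
-6 -2 8
-5 -6 11
-5 -3 8
-4 -6 10
-4 -5 9
-4 -4 8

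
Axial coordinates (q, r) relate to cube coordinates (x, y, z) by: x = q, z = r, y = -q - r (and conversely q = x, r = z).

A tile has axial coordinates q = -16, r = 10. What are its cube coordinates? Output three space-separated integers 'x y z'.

x = q = -16
z = r = 10
y = -x - z = -(-16) - (10) = 6

Answer: -16 6 10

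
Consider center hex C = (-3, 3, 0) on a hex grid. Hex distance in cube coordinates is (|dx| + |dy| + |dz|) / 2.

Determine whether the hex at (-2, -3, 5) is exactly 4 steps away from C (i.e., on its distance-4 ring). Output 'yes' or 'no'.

Answer: no

Derivation:
|px - cx| = |-2 - (-3)| = 1
|py - cy| = |-3 - 3| = 6
|pz - cz| = |5 - 0| = 5
distance = (1+6+5)/2 = 12/2 = 6
radius = 4; distance != radius -> no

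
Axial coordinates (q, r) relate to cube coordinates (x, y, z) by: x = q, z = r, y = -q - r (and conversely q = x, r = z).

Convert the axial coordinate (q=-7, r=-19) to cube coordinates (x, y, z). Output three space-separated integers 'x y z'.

x = q = -7
z = r = -19
y = -x - z = -(-7) - (-19) = 26

Answer: -7 26 -19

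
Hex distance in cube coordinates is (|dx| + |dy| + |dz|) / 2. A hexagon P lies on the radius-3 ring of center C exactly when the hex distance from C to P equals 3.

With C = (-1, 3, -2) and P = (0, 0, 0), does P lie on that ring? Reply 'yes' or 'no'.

|px - cx| = |0 - (-1)| = 1
|py - cy| = |0 - 3| = 3
|pz - cz| = |0 - (-2)| = 2
distance = (1+3+2)/2 = 6/2 = 3
radius = 3; distance == radius -> yes

Answer: yes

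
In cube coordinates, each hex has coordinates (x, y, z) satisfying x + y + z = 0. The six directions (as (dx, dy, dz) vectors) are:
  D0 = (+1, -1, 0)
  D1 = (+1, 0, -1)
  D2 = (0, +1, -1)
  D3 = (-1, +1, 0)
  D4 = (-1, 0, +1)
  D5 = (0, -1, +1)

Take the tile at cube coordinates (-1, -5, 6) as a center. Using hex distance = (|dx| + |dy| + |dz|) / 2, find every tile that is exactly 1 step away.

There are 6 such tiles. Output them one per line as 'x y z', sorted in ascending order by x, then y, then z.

Walk ring at distance 1 from (-1, -5, 6):
Start at center + D4*1 = (-2, -5, 7)
  hex 0: (-2, -5, 7)
  hex 1: (-1, -6, 7)
  hex 2: (0, -6, 6)
  hex 3: (0, -5, 5)
  hex 4: (-1, -4, 5)
  hex 5: (-2, -4, 6)
Sorted: 6 hexes.

Answer: -2 -5 7
-2 -4 6
-1 -6 7
-1 -4 5
0 -6 6
0 -5 5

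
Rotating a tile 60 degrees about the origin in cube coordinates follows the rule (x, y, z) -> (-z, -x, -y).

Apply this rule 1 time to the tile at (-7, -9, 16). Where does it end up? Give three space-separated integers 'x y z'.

Start: (-7, -9, 16)
Step 1: (-7, -9, 16) -> (-(16), -(-7), -(-9)) = (-16, 7, 9)

Answer: -16 7 9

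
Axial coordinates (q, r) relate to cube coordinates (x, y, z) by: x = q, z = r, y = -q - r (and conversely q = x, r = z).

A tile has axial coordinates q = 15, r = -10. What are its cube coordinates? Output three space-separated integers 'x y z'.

Answer: 15 -5 -10

Derivation:
x = q = 15
z = r = -10
y = -x - z = -(15) - (-10) = -5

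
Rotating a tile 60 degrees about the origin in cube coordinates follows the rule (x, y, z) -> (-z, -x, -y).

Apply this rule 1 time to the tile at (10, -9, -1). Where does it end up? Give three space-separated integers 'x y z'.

Answer: 1 -10 9

Derivation:
Start: (10, -9, -1)
Step 1: (10, -9, -1) -> (-(-1), -(10), -(-9)) = (1, -10, 9)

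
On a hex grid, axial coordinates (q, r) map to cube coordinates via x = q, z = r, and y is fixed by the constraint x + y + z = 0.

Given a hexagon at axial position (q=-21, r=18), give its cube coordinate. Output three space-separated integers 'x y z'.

x = q = -21
z = r = 18
y = -x - z = -(-21) - (18) = 3

Answer: -21 3 18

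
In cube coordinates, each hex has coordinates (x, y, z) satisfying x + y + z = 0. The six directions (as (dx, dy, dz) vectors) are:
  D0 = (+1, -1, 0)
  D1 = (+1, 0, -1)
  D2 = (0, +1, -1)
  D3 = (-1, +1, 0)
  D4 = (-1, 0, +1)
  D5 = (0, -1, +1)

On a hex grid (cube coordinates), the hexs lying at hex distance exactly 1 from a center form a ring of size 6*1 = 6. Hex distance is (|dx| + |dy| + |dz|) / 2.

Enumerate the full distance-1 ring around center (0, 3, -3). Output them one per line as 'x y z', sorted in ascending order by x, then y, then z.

Walk ring at distance 1 from (0, 3, -3):
Start at center + D4*1 = (-1, 3, -2)
  hex 0: (-1, 3, -2)
  hex 1: (0, 2, -2)
  hex 2: (1, 2, -3)
  hex 3: (1, 3, -4)
  hex 4: (0, 4, -4)
  hex 5: (-1, 4, -3)
Sorted: 6 hexes.

Answer: -1 3 -2
-1 4 -3
0 2 -2
0 4 -4
1 2 -3
1 3 -4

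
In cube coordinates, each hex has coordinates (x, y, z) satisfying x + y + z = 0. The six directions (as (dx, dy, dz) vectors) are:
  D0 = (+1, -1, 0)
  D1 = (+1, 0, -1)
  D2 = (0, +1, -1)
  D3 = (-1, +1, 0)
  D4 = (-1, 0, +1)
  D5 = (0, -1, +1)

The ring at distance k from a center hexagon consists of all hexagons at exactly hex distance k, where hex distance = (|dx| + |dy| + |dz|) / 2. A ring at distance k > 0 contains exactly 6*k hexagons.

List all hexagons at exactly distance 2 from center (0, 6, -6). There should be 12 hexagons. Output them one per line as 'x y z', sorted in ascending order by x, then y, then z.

Answer: -2 6 -4
-2 7 -5
-2 8 -6
-1 5 -4
-1 8 -7
0 4 -4
0 8 -8
1 4 -5
1 7 -8
2 4 -6
2 5 -7
2 6 -8

Derivation:
Walk ring at distance 2 from (0, 6, -6):
Start at center + D4*2 = (-2, 6, -4)
  hex 0: (-2, 6, -4)
  hex 1: (-1, 5, -4)
  hex 2: (0, 4, -4)
  hex 3: (1, 4, -5)
  hex 4: (2, 4, -6)
  hex 5: (2, 5, -7)
  hex 6: (2, 6, -8)
  hex 7: (1, 7, -8)
  hex 8: (0, 8, -8)
  hex 9: (-1, 8, -7)
  hex 10: (-2, 8, -6)
  hex 11: (-2, 7, -5)
Sorted: 12 hexes.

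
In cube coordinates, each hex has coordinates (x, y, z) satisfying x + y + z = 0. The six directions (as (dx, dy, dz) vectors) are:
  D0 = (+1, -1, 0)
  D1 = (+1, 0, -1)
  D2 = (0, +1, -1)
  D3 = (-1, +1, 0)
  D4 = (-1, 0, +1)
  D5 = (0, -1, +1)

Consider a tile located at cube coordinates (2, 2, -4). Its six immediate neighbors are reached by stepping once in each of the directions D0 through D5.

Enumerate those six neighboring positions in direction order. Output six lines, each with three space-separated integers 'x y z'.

Center: (2, 2, -4). Add each direction:
  D0: (2, 2, -4) + (1, -1, 0) = (3, 1, -4)
  D1: (2, 2, -4) + (1, 0, -1) = (3, 2, -5)
  D2: (2, 2, -4) + (0, 1, -1) = (2, 3, -5)
  D3: (2, 2, -4) + (-1, 1, 0) = (1, 3, -4)
  D4: (2, 2, -4) + (-1, 0, 1) = (1, 2, -3)
  D5: (2, 2, -4) + (0, -1, 1) = (2, 1, -3)

Answer: 3 1 -4
3 2 -5
2 3 -5
1 3 -4
1 2 -3
2 1 -3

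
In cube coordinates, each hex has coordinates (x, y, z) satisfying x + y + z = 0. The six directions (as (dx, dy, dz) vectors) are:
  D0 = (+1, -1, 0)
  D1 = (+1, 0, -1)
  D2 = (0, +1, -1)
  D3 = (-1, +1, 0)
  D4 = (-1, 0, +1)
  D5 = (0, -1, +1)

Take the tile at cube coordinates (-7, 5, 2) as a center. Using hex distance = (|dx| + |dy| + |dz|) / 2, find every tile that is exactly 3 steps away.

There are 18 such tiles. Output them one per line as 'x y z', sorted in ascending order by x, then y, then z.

Answer: -10 5 5
-10 6 4
-10 7 3
-10 8 2
-9 4 5
-9 8 1
-8 3 5
-8 8 0
-7 2 5
-7 8 -1
-6 2 4
-6 7 -1
-5 2 3
-5 6 -1
-4 2 2
-4 3 1
-4 4 0
-4 5 -1

Derivation:
Walk ring at distance 3 from (-7, 5, 2):
Start at center + D4*3 = (-10, 5, 5)
  hex 0: (-10, 5, 5)
  hex 1: (-9, 4, 5)
  hex 2: (-8, 3, 5)
  hex 3: (-7, 2, 5)
  hex 4: (-6, 2, 4)
  hex 5: (-5, 2, 3)
  hex 6: (-4, 2, 2)
  hex 7: (-4, 3, 1)
  hex 8: (-4, 4, 0)
  hex 9: (-4, 5, -1)
  hex 10: (-5, 6, -1)
  hex 11: (-6, 7, -1)
  hex 12: (-7, 8, -1)
  hex 13: (-8, 8, 0)
  hex 14: (-9, 8, 1)
  hex 15: (-10, 8, 2)
  hex 16: (-10, 7, 3)
  hex 17: (-10, 6, 4)
Sorted: 18 hexes.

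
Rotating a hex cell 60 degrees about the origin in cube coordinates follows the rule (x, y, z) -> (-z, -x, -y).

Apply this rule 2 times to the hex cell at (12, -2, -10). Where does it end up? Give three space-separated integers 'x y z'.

Start: (12, -2, -10)
Step 1: (12, -2, -10) -> (-(-10), -(12), -(-2)) = (10, -12, 2)
Step 2: (10, -12, 2) -> (-(2), -(10), -(-12)) = (-2, -10, 12)

Answer: -2 -10 12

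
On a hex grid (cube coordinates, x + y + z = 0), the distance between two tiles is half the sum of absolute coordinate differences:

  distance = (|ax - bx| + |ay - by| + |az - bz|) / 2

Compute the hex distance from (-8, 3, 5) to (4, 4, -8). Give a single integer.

|ax - bx| = |-8 - 4| = 12
|ay - by| = |3 - 4| = 1
|az - bz| = |5 - (-8)| = 13
distance = (12 + 1 + 13) / 2 = 26 / 2 = 13

Answer: 13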